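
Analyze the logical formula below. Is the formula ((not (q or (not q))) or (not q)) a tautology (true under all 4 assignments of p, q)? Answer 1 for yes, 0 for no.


Check all 4 assignments:
p=0, q=0: 1
p=0, q=1: 0
p=1, q=0: 1
p=1, q=1: 0
Satisfying count = 2/4.
Tautology iff count = 4: no.

0


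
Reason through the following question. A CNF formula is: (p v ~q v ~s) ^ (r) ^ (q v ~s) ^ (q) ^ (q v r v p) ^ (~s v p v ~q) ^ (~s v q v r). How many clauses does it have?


A CNF formula is a conjunction of clauses.
Clauses are separated by ^.
Counting the conjuncts: 7 clauses.

7


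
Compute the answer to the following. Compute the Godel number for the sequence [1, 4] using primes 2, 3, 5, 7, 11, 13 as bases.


Encode each element as an exponent of the corresponding prime:
  2^1 = 2
  3^4 = 81
Product = 2 * 81 = 162

162


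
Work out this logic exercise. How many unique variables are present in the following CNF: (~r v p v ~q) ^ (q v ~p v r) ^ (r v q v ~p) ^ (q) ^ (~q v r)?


Identify each variable that appears in the formula.
Variables found: p, q, r
Count = 3

3


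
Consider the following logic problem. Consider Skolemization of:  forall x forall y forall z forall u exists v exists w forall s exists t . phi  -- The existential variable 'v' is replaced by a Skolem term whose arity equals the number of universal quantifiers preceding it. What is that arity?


Quantifier prefix: forall x forall y forall z forall u exists v exists w forall s exists t
'v' is existentially quantified at position 5.
Universal variables preceding it: x, y, z, u
Skolem function arity = 4

4


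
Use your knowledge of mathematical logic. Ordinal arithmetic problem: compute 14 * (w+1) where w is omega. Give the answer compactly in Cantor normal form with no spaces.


Compute 14 * (w+1).
Ordinal * is associative and left-distributive over +, but NOT commutative; for finite n>1, n*w = w but w*n stays w*n.
By left-distributivity: 14 * (w+1) = 14*w + 14*1 = w + 14 = w+14.
Result = w+14

w+14


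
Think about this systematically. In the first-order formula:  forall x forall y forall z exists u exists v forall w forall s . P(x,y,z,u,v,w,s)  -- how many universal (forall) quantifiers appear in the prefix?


Quantifier prefix: forall x forall y forall z exists u exists v forall w forall s
Mark each quantifier type:
  U U U E E U U
Universal count = 5, Existential count = 2
Asked for universal (forall) quantifiers: 5

5


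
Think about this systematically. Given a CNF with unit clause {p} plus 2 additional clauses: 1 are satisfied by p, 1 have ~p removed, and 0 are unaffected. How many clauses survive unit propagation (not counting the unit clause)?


Satisfied (removed): 1
Shortened (remain): 1
Unchanged (remain): 0
Remaining = 1 + 0 = 1

1


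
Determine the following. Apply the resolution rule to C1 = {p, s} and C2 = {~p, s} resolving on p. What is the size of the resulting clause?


Remove p from C1 and ~p from C2.
C1 remainder: {s}
C2 remainder: {s}
Union (resolvent): {s}
Resolvent has 1 literal(s).

1


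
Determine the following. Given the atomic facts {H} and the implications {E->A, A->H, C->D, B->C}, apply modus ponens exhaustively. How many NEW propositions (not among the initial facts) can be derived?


Initial facts: {H}
Apply modus ponens to closure:
  (no implication fires)
Final known: {H}
New propositions: {(none)}
Count = 0

0


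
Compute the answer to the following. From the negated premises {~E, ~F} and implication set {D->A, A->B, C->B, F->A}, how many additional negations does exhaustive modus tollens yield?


Initial negated facts: {~E, ~F}
Apply modus tollens to closure:
  (no implication fires)
Final negated: {~E, ~F}
New negations: {(none)}
Count = 0

0


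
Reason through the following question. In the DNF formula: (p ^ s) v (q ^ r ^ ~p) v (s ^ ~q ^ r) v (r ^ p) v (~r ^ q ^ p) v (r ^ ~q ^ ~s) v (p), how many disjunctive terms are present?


A DNF formula is a disjunction of terms (conjunctions).
Terms are separated by v.
Counting the disjuncts: 7 terms.

7


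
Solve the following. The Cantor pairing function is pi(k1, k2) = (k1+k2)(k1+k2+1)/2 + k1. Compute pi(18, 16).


k1 + k2 = 34
(k1+k2)(k1+k2+1)/2 = 34 * 35 / 2 = 595
pi = 595 + 18 = 613

613


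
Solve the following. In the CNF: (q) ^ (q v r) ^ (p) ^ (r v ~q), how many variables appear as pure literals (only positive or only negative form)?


Check each variable for pure literal status:
p: pure positive
q: mixed (not pure)
r: pure positive
Pure literal count = 2

2


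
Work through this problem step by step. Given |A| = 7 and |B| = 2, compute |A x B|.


The Cartesian product A x B contains all ordered pairs (a, b).
|A x B| = |A| * |B| = 7 * 2 = 14

14


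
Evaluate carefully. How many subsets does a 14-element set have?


The power set of a set with n elements has 2^n elements.
|P(S)| = 2^14 = 16384

16384


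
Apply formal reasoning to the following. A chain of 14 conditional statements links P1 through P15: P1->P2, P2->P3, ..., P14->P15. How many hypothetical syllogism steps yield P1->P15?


With 14 implications in a chain connecting 15 propositions:
P1->P2, P2->P3, ..., P14->P15
Steps needed = (number of implications) - 1 = 14 - 1 = 13

13


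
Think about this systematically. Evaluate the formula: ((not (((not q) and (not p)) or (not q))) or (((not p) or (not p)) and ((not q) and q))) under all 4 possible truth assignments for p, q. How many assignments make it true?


Check all 4 assignments:
p=0, q=0: 0
p=0, q=1: 1
p=1, q=0: 0
p=1, q=1: 1
Count of True = 2

2


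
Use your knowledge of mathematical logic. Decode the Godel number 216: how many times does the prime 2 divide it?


Factorize 216 by dividing by 2 repeatedly.
Division steps: 2 divides 216 exactly 3 time(s).
Exponent of 2 = 3

3


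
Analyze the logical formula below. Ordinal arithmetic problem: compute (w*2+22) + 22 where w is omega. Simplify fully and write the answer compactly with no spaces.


Compute (w*2+22) + 22.
Ordinal + is associative but NOT commutative; for finite n>0, n + w = w but w + n stays w+n.
By associativity: (w*2+22) + 22 = w*2 + (22+22) = w*2+44.
Result = w*2+44

w*2+44


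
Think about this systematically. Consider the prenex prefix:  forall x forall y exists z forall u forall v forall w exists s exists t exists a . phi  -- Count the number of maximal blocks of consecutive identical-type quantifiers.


Quantifier-type sequence: A A E A A A E E E  (A=forall, E=exists)
Group into maximal same-type runs:
  Ax2 | Ex1 | Ax3 | Ex3
Number of blocks = 4

4


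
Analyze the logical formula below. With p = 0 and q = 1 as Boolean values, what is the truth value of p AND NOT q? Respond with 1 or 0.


p = 0, q = 1
Operation: p AND NOT q
Evaluate: 0 AND NOT 1 = 0

0


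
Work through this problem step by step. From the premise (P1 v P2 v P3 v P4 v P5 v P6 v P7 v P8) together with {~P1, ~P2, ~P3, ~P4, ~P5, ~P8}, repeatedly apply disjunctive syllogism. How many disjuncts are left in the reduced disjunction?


Original disjuncts (8): P1, P2, P3, P4, P5, P6, P7, P8
Negated (eliminate): ~P1, ~P2, ~P3, ~P4, ~P5, ~P8
Remaining disjuncts: P6, P7
Count = 8 - 6 = 2

2


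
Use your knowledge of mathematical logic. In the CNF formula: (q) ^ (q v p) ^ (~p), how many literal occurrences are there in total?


Counting literals in each clause:
Clause 1: 1 literal(s)
Clause 2: 2 literal(s)
Clause 3: 1 literal(s)
Total = 4

4


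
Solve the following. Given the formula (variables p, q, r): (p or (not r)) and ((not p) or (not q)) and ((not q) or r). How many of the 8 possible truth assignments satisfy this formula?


Evaluate all 8 assignments for p, q, r:
p=0, q=0, r=0: 1
p=0, q=0, r=1: 0
p=0, q=1, r=0: 0
p=0, q=1, r=1: 0
p=1, q=0, r=0: 1
p=1, q=0, r=1: 1
p=1, q=1, r=0: 0
p=1, q=1, r=1: 0
Satisfying count = 3

3


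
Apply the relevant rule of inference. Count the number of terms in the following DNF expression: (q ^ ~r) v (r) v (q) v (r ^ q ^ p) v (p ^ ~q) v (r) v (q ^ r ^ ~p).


A DNF formula is a disjunction of terms (conjunctions).
Terms are separated by v.
Counting the disjuncts: 7 terms.

7


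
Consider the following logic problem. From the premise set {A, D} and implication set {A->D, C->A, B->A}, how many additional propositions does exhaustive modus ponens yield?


Initial facts: {A, D}
Apply modus ponens to closure:
  (no implication fires)
Final known: {A, D}
New propositions: {(none)}
Count = 0

0


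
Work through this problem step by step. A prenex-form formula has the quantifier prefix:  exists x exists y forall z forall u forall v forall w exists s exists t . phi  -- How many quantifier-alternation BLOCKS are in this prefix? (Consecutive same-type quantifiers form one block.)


Quantifier-type sequence: E E A A A A E E  (A=forall, E=exists)
Group into maximal same-type runs:
  Ex2 | Ax4 | Ex2
Number of blocks = 3

3


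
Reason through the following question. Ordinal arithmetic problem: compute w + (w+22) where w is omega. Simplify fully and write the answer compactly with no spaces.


Compute w + (w+22).
Ordinal + is associative but NOT commutative; for finite n>0, n + w = w but w + n stays w+n.
w + (w+22) = (w+w) + 22 = w*2+22.
Result = w*2+22

w*2+22


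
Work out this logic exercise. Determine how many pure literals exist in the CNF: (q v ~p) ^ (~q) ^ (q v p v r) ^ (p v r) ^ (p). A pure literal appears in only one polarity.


Check each variable for pure literal status:
p: mixed (not pure)
q: mixed (not pure)
r: pure positive
Pure literal count = 1

1


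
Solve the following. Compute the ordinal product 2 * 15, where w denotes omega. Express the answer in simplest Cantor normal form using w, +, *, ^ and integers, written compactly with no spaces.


Compute 2 * 15.
Ordinal * is associative and left-distributive over +, but NOT commutative; for finite n>1, n*w = w but w*n stays w*n.
Both finite; ordinal * agrees with natural *: 2 * 15 = 30.
Result = 30

30


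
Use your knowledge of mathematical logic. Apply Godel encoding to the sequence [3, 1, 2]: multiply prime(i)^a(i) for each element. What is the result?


Encode each element as an exponent of the corresponding prime:
  2^3 = 8
  3^1 = 3
  5^2 = 25
Product = 8 * 3 * 25 = 600

600


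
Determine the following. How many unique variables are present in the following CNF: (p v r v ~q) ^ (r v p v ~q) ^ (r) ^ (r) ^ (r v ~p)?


Identify each variable that appears in the formula.
Variables found: p, q, r
Count = 3

3


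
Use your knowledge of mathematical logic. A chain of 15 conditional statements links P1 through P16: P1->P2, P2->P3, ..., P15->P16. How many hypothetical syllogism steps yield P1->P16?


With 15 implications in a chain connecting 16 propositions:
P1->P2, P2->P3, ..., P15->P16
Steps needed = (number of implications) - 1 = 15 - 1 = 14

14


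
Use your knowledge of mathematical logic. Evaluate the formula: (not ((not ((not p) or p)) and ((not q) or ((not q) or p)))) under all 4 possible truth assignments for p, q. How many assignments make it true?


Check all 4 assignments:
p=0, q=0: 1
p=0, q=1: 1
p=1, q=0: 1
p=1, q=1: 1
Count of True = 4

4


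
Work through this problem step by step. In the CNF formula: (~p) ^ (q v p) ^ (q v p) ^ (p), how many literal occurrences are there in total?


Counting literals in each clause:
Clause 1: 1 literal(s)
Clause 2: 2 literal(s)
Clause 3: 2 literal(s)
Clause 4: 1 literal(s)
Total = 6

6


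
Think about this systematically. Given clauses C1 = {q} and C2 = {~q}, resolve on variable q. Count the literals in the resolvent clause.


Remove q from C1 and ~q from C2.
C1 remainder: {}
C2 remainder: {}
Union (resolvent): {} (empty clause)
Resolvent has 0 literal(s).

0


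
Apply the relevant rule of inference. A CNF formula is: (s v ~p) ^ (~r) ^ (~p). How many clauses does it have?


A CNF formula is a conjunction of clauses.
Clauses are separated by ^.
Counting the conjuncts: 3 clauses.

3


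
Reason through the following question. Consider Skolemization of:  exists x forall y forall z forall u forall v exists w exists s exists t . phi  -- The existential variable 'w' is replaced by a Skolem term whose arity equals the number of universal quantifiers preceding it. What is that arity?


Quantifier prefix: exists x forall y forall z forall u forall v exists w exists s exists t
'w' is existentially quantified at position 6.
Universal variables preceding it: y, z, u, v
Skolem function arity = 4

4


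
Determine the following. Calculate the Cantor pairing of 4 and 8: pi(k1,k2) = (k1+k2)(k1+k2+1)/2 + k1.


k1 + k2 = 12
(k1+k2)(k1+k2+1)/2 = 12 * 13 / 2 = 78
pi = 78 + 4 = 82

82


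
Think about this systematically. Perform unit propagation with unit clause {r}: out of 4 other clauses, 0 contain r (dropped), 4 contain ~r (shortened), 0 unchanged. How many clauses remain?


Satisfied (removed): 0
Shortened (remain): 4
Unchanged (remain): 0
Remaining = 4 + 0 = 4

4


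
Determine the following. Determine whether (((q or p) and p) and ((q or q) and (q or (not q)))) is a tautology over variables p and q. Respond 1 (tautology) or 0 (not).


Check all 4 assignments:
p=0, q=0: 0
p=0, q=1: 0
p=1, q=0: 0
p=1, q=1: 1
Satisfying count = 1/4.
Tautology iff count = 4: no.

0


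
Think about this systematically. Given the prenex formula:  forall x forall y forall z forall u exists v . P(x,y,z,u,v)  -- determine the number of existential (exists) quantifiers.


Quantifier prefix: forall x forall y forall z forall u exists v
Mark each quantifier type:
  U U U U E
Universal count = 4, Existential count = 1
Asked for existential (exists) quantifiers: 1

1


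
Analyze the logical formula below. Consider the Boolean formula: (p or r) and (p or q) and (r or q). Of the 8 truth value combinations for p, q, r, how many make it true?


Evaluate all 8 assignments for p, q, r:
p=0, q=0, r=0: 0
p=0, q=0, r=1: 0
p=0, q=1, r=0: 0
p=0, q=1, r=1: 1
p=1, q=0, r=0: 0
p=1, q=0, r=1: 1
p=1, q=1, r=0: 1
p=1, q=1, r=1: 1
Satisfying count = 4

4


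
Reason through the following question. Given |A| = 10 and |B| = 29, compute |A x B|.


The Cartesian product A x B contains all ordered pairs (a, b).
|A x B| = |A| * |B| = 10 * 29 = 290

290


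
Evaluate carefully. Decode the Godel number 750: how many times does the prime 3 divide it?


Factorize 750 by dividing by 3 repeatedly.
Division steps: 3 divides 750 exactly 1 time(s).
Exponent of 3 = 1

1


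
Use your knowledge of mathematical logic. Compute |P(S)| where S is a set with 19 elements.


The power set of a set with n elements has 2^n elements.
|P(S)| = 2^19 = 524288

524288


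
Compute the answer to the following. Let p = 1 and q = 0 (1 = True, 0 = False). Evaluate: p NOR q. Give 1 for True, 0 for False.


p = 1, q = 0
Operation: p NOR q
Evaluate: 1 NOR 0 = 0

0


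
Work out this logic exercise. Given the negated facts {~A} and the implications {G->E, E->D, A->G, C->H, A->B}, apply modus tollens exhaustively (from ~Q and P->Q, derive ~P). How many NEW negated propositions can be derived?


Initial negated facts: {~A}
Apply modus tollens to closure:
  (no implication fires)
Final negated: {~A}
New negations: {(none)}
Count = 0

0


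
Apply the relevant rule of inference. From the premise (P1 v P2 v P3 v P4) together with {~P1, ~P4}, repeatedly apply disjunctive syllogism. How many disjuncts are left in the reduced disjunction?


Original disjuncts (4): P1, P2, P3, P4
Negated (eliminate): ~P1, ~P4
Remaining disjuncts: P2, P3
Count = 4 - 2 = 2

2


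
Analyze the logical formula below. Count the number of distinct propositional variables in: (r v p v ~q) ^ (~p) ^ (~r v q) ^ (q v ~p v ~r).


Identify each variable that appears in the formula.
Variables found: p, q, r
Count = 3

3


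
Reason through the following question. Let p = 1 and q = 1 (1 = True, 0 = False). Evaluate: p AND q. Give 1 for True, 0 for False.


p = 1, q = 1
Operation: p AND q
Evaluate: 1 AND 1 = 1

1


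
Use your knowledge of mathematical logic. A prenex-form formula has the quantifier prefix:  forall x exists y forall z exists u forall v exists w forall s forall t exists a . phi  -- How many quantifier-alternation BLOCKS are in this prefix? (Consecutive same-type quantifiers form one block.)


Quantifier-type sequence: A E A E A E A A E  (A=forall, E=exists)
Group into maximal same-type runs:
  Ax1 | Ex1 | Ax1 | Ex1 | Ax1 | Ex1 | Ax2 | Ex1
Number of blocks = 8

8


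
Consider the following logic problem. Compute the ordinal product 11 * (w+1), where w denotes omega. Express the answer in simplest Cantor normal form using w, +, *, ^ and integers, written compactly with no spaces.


Compute 11 * (w+1).
Ordinal * is associative and left-distributive over +, but NOT commutative; for finite n>1, n*w = w but w*n stays w*n.
By left-distributivity: 11 * (w+1) = 11*w + 11*1 = w + 11 = w+11.
Result = w+11

w+11


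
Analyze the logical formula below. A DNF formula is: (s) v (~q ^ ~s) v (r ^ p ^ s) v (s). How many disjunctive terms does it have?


A DNF formula is a disjunction of terms (conjunctions).
Terms are separated by v.
Counting the disjuncts: 4 terms.

4


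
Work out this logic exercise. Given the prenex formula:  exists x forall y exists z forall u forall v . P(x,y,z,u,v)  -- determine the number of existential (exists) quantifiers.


Quantifier prefix: exists x forall y exists z forall u forall v
Mark each quantifier type:
  E U E U U
Universal count = 3, Existential count = 2
Asked for existential (exists) quantifiers: 2

2


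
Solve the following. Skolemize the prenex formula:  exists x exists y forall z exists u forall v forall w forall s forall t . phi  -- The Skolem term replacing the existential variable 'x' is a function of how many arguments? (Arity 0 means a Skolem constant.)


Quantifier prefix: exists x exists y forall z exists u forall v forall w forall s forall t
'x' is existentially quantified at position 1.
No universal quantifiers precede it.
Skolem function arity = 0 (a Skolem constant)

0


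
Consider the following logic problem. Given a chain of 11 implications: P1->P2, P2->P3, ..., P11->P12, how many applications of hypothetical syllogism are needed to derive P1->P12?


With 11 implications in a chain connecting 12 propositions:
P1->P2, P2->P3, ..., P11->P12
Steps needed = (number of implications) - 1 = 11 - 1 = 10

10


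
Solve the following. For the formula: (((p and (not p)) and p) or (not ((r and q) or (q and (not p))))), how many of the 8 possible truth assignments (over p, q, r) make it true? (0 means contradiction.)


Check all 8 assignments:
p=0, q=0, r=0: 1
p=0, q=0, r=1: 1
p=0, q=1, r=0: 0
p=0, q=1, r=1: 0
p=1, q=0, r=0: 1
p=1, q=0, r=1: 1
p=1, q=1, r=0: 1
p=1, q=1, r=1: 0
Count of True = 5

5


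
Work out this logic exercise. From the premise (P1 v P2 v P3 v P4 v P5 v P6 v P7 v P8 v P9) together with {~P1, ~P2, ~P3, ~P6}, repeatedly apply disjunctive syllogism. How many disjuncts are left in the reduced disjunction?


Original disjuncts (9): P1, P2, P3, P4, P5, P6, P7, P8, P9
Negated (eliminate): ~P1, ~P2, ~P3, ~P6
Remaining disjuncts: P4, P5, P7, P8, P9
Count = 9 - 4 = 5

5


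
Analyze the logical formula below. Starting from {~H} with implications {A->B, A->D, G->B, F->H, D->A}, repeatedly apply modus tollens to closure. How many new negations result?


Initial negated facts: {~H}
Apply modus tollens to closure:
  ~H and F->H  =>  ~F
Final negated: {~F, ~H}
New negations: {~F}
Count = 1

1


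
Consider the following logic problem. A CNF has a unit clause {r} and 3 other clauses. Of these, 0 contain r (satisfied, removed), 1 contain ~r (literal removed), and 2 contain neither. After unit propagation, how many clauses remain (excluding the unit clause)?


Satisfied (removed): 0
Shortened (remain): 1
Unchanged (remain): 2
Remaining = 1 + 2 = 3

3


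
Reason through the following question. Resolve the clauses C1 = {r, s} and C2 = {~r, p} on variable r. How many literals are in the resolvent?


Remove r from C1 and ~r from C2.
C1 remainder: {s}
C2 remainder: {p}
Union (resolvent): {p, s}
Resolvent has 2 literal(s).

2


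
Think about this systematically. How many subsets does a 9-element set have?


The power set of a set with n elements has 2^n elements.
|P(S)| = 2^9 = 512

512


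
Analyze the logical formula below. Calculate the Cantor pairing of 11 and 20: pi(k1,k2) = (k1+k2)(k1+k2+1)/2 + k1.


k1 + k2 = 31
(k1+k2)(k1+k2+1)/2 = 31 * 32 / 2 = 496
pi = 496 + 11 = 507

507


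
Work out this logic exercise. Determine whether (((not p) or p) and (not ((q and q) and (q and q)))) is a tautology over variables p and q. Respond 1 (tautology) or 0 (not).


Check all 4 assignments:
p=0, q=0: 1
p=0, q=1: 0
p=1, q=0: 1
p=1, q=1: 0
Satisfying count = 2/4.
Tautology iff count = 4: no.

0


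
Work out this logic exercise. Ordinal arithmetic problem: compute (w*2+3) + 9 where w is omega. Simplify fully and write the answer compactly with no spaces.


Compute (w*2+3) + 9.
Ordinal + is associative but NOT commutative; for finite n>0, n + w = w but w + n stays w+n.
By associativity: (w*2+3) + 9 = w*2 + (3+9) = w*2+12.
Result = w*2+12

w*2+12


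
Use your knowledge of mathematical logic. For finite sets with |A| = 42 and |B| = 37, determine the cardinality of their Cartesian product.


The Cartesian product A x B contains all ordered pairs (a, b).
|A x B| = |A| * |B| = 42 * 37 = 1554

1554


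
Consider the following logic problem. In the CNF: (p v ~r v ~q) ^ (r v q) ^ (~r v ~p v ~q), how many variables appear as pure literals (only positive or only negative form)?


Check each variable for pure literal status:
p: mixed (not pure)
q: mixed (not pure)
r: mixed (not pure)
Pure literal count = 0

0


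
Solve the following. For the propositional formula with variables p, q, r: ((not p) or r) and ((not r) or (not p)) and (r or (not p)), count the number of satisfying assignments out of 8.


Evaluate all 8 assignments for p, q, r:
p=0, q=0, r=0: 1
p=0, q=0, r=1: 1
p=0, q=1, r=0: 1
p=0, q=1, r=1: 1
p=1, q=0, r=0: 0
p=1, q=0, r=1: 0
p=1, q=1, r=0: 0
p=1, q=1, r=1: 0
Satisfying count = 4

4


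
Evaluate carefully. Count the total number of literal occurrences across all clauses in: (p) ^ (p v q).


Counting literals in each clause:
Clause 1: 1 literal(s)
Clause 2: 2 literal(s)
Total = 3

3


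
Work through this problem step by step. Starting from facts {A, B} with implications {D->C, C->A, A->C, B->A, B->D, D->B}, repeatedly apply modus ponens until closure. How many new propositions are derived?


Initial facts: {A, B}
Apply modus ponens to closure:
  A and A->C  =>  C
  B and B->D  =>  D
Final known: {A, B, C, D}
New propositions: {C, D}
Count = 2

2


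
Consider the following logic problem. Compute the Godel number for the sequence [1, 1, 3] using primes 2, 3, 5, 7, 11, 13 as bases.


Encode each element as an exponent of the corresponding prime:
  2^1 = 2
  3^1 = 3
  5^3 = 125
Product = 2 * 3 * 125 = 750

750


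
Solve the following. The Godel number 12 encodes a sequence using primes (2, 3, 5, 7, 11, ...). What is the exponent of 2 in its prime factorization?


Factorize 12 by dividing by 2 repeatedly.
Division steps: 2 divides 12 exactly 2 time(s).
Exponent of 2 = 2

2


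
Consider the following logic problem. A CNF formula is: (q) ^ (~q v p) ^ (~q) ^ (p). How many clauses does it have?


A CNF formula is a conjunction of clauses.
Clauses are separated by ^.
Counting the conjuncts: 4 clauses.

4


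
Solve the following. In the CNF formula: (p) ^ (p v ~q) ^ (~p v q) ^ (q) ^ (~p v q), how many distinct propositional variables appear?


Identify each variable that appears in the formula.
Variables found: p, q
Count = 2

2


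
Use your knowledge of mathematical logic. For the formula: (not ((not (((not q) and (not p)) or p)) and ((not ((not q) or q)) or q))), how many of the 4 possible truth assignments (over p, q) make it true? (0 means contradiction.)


Check all 4 assignments:
p=0, q=0: 1
p=0, q=1: 0
p=1, q=0: 1
p=1, q=1: 1
Count of True = 3

3


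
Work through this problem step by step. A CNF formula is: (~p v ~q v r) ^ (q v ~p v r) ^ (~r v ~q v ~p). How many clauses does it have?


A CNF formula is a conjunction of clauses.
Clauses are separated by ^.
Counting the conjuncts: 3 clauses.

3


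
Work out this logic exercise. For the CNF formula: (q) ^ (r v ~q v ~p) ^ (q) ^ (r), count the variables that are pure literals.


Check each variable for pure literal status:
p: pure negative
q: mixed (not pure)
r: pure positive
Pure literal count = 2

2


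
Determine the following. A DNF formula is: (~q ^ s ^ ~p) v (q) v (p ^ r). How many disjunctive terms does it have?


A DNF formula is a disjunction of terms (conjunctions).
Terms are separated by v.
Counting the disjuncts: 3 terms.

3


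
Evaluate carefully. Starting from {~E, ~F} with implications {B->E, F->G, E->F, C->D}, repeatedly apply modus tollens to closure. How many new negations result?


Initial negated facts: {~E, ~F}
Apply modus tollens to closure:
  ~E and B->E  =>  ~B
Final negated: {~B, ~E, ~F}
New negations: {~B}
Count = 1

1


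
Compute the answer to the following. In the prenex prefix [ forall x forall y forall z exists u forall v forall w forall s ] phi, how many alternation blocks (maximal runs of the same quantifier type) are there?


Quantifier-type sequence: A A A E A A A  (A=forall, E=exists)
Group into maximal same-type runs:
  Ax3 | Ex1 | Ax3
Number of blocks = 3

3


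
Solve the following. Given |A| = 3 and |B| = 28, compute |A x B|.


The Cartesian product A x B contains all ordered pairs (a, b).
|A x B| = |A| * |B| = 3 * 28 = 84

84


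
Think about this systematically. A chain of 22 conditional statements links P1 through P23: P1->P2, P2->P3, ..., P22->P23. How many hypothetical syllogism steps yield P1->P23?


With 22 implications in a chain connecting 23 propositions:
P1->P2, P2->P3, ..., P22->P23
Steps needed = (number of implications) - 1 = 22 - 1 = 21

21


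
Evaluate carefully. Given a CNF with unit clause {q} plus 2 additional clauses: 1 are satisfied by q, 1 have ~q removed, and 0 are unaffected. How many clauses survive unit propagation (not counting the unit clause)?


Satisfied (removed): 1
Shortened (remain): 1
Unchanged (remain): 0
Remaining = 1 + 0 = 1

1


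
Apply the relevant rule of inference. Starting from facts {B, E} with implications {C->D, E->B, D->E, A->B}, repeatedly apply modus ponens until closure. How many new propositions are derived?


Initial facts: {B, E}
Apply modus ponens to closure:
  (no implication fires)
Final known: {B, E}
New propositions: {(none)}
Count = 0

0


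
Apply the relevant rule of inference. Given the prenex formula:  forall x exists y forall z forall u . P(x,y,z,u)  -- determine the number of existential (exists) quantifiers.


Quantifier prefix: forall x exists y forall z forall u
Mark each quantifier type:
  U E U U
Universal count = 3, Existential count = 1
Asked for existential (exists) quantifiers: 1

1


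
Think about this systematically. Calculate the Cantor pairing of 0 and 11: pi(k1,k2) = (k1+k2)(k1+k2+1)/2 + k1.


k1 + k2 = 11
(k1+k2)(k1+k2+1)/2 = 11 * 12 / 2 = 66
pi = 66 + 0 = 66

66


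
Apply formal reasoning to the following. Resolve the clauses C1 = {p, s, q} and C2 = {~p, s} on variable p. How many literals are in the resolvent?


Remove p from C1 and ~p from C2.
C1 remainder: {s, q}
C2 remainder: {s}
Union (resolvent): {q, s}
Resolvent has 2 literal(s).

2


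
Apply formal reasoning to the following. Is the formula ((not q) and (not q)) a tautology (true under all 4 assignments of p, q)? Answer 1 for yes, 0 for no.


Check all 4 assignments:
p=0, q=0: 1
p=0, q=1: 0
p=1, q=0: 1
p=1, q=1: 0
Satisfying count = 2/4.
Tautology iff count = 4: no.

0


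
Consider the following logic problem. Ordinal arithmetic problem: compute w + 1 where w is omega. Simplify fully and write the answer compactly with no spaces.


Compute w + 1.
Ordinal + is associative but NOT commutative; for finite n>0, n + w = w but w + n stays w+n.
w + 1 is already in normal form (a successor ordinal beyond w).
Result = w+1

w+1


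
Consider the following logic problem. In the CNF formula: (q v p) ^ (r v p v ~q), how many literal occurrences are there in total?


Counting literals in each clause:
Clause 1: 2 literal(s)
Clause 2: 3 literal(s)
Total = 5

5


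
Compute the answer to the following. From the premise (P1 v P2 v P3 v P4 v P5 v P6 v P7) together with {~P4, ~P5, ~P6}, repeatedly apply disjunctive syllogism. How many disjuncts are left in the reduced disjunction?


Original disjuncts (7): P1, P2, P3, P4, P5, P6, P7
Negated (eliminate): ~P4, ~P5, ~P6
Remaining disjuncts: P1, P2, P3, P7
Count = 7 - 3 = 4

4


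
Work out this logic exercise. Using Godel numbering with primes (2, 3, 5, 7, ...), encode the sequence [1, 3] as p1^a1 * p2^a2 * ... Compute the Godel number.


Encode each element as an exponent of the corresponding prime:
  2^1 = 2
  3^3 = 27
Product = 2 * 27 = 54

54


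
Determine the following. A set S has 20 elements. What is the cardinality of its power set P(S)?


The power set of a set with n elements has 2^n elements.
|P(S)| = 2^20 = 1048576

1048576


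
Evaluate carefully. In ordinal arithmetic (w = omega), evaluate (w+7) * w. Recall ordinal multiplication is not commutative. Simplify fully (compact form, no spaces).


Compute (w+7) * w.
Ordinal * is associative and left-distributive over +, but NOT commutative; for finite n>1, n*w = w but w*n stays w*n.
(w+7) * w = sup{(w+7)*k : k<w} = sup{w*k+7} = w^2 (the +7 tail is absorbed in the limit).
Result = w^2

w^2


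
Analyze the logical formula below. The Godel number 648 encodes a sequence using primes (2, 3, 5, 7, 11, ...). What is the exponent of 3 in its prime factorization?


Factorize 648 by dividing by 3 repeatedly.
Division steps: 3 divides 648 exactly 4 time(s).
Exponent of 3 = 4

4


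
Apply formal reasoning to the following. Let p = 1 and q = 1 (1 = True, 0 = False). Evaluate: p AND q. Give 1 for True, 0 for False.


p = 1, q = 1
Operation: p AND q
Evaluate: 1 AND 1 = 1

1


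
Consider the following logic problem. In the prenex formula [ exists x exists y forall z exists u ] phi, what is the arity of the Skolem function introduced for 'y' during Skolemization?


Quantifier prefix: exists x exists y forall z exists u
'y' is existentially quantified at position 2.
No universal quantifiers precede it.
Skolem function arity = 0 (a Skolem constant)

0


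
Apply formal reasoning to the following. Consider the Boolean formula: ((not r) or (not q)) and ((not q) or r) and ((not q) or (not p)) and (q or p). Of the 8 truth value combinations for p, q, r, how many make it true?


Evaluate all 8 assignments for p, q, r:
p=0, q=0, r=0: 0
p=0, q=0, r=1: 0
p=0, q=1, r=0: 0
p=0, q=1, r=1: 0
p=1, q=0, r=0: 1
p=1, q=0, r=1: 1
p=1, q=1, r=0: 0
p=1, q=1, r=1: 0
Satisfying count = 2

2


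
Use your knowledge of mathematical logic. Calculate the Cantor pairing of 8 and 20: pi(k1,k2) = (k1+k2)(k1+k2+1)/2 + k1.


k1 + k2 = 28
(k1+k2)(k1+k2+1)/2 = 28 * 29 / 2 = 406
pi = 406 + 8 = 414

414


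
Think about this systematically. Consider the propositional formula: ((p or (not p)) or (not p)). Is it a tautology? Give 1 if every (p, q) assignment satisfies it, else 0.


Check all 4 assignments:
p=0, q=0: 1
p=0, q=1: 1
p=1, q=0: 1
p=1, q=1: 1
Satisfying count = 4/4.
Tautology iff count = 4: yes.

1


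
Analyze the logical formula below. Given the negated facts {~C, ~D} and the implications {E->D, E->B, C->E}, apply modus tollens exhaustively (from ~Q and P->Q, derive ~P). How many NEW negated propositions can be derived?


Initial negated facts: {~C, ~D}
Apply modus tollens to closure:
  ~D and E->D  =>  ~E
Final negated: {~C, ~D, ~E}
New negations: {~E}
Count = 1

1


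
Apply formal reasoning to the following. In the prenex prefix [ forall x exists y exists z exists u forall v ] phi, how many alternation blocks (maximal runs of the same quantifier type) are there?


Quantifier-type sequence: A E E E A  (A=forall, E=exists)
Group into maximal same-type runs:
  Ax1 | Ex3 | Ax1
Number of blocks = 3

3


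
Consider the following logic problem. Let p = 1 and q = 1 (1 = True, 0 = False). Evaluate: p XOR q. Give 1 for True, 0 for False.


p = 1, q = 1
Operation: p XOR q
Evaluate: 1 XOR 1 = 0

0


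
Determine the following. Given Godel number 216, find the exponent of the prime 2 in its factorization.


Factorize 216 by dividing by 2 repeatedly.
Division steps: 2 divides 216 exactly 3 time(s).
Exponent of 2 = 3

3


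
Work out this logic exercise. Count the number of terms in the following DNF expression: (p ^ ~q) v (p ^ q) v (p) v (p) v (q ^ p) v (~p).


A DNF formula is a disjunction of terms (conjunctions).
Terms are separated by v.
Counting the disjuncts: 6 terms.

6


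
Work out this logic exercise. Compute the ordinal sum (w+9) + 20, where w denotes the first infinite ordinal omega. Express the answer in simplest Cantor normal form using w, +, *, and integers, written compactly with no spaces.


Compute (w+9) + 20.
Ordinal + is associative but NOT commutative; for finite n>0, n + w = w but w + n stays w+n.
By associativity: (w+9) + 20 = w + (9+20) = w+29.
Result = w+29

w+29


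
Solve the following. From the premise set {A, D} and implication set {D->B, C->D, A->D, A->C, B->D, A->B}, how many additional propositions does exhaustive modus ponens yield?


Initial facts: {A, D}
Apply modus ponens to closure:
  D and D->B  =>  B
  A and A->C  =>  C
Final known: {A, B, C, D}
New propositions: {B, C}
Count = 2

2


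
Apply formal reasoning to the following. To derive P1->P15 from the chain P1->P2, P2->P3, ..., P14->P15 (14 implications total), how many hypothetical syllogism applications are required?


With 14 implications in a chain connecting 15 propositions:
P1->P2, P2->P3, ..., P14->P15
Steps needed = (number of implications) - 1 = 14 - 1 = 13

13


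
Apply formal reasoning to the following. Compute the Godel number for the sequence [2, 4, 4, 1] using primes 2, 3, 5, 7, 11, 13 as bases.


Encode each element as an exponent of the corresponding prime:
  2^2 = 4
  3^4 = 81
  5^4 = 625
  7^1 = 7
Product = 4 * 81 * 625 * 7 = 1417500

1417500


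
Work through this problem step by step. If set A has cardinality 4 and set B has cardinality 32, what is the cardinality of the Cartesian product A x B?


The Cartesian product A x B contains all ordered pairs (a, b).
|A x B| = |A| * |B| = 4 * 32 = 128

128


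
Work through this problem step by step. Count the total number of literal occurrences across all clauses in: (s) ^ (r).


Counting literals in each clause:
Clause 1: 1 literal(s)
Clause 2: 1 literal(s)
Total = 2

2


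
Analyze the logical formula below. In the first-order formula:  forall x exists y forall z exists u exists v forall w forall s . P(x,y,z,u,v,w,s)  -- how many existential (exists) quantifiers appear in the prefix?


Quantifier prefix: forall x exists y forall z exists u exists v forall w forall s
Mark each quantifier type:
  U E U E E U U
Universal count = 4, Existential count = 3
Asked for existential (exists) quantifiers: 3

3


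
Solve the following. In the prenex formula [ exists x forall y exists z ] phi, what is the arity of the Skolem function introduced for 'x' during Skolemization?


Quantifier prefix: exists x forall y exists z
'x' is existentially quantified at position 1.
No universal quantifiers precede it.
Skolem function arity = 0 (a Skolem constant)

0


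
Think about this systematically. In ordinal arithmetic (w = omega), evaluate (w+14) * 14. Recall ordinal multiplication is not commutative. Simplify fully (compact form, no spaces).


Compute (w+14) * 14.
Ordinal * is associative and left-distributive over +, but NOT commutative; for finite n>1, n*w = w but w*n stays w*n.
(w+14) * 14 = (w+14) repeated 14 times. Each intermediate +14 is absorbed by the following w; only the last survives: w*14+14.
Result = w*14+14

w*14+14


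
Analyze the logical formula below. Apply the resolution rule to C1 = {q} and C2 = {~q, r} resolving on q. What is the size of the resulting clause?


Remove q from C1 and ~q from C2.
C1 remainder: {}
C2 remainder: {r}
Union (resolvent): {r}
Resolvent has 1 literal(s).

1


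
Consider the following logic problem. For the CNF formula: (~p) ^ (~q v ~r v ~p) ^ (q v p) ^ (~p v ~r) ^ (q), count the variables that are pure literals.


Check each variable for pure literal status:
p: mixed (not pure)
q: mixed (not pure)
r: pure negative
Pure literal count = 1

1


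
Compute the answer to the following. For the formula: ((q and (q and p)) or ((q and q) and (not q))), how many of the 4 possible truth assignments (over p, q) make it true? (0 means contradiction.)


Check all 4 assignments:
p=0, q=0: 0
p=0, q=1: 0
p=1, q=0: 0
p=1, q=1: 1
Count of True = 1

1


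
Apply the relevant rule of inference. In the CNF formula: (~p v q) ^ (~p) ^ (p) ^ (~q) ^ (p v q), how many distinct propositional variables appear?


Identify each variable that appears in the formula.
Variables found: p, q
Count = 2

2


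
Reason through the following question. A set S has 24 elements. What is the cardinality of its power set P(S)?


The power set of a set with n elements has 2^n elements.
|P(S)| = 2^24 = 16777216

16777216


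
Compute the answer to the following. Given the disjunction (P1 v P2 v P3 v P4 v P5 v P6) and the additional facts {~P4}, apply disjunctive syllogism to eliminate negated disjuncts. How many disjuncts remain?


Original disjuncts (6): P1, P2, P3, P4, P5, P6
Negated (eliminate): ~P4
Remaining disjuncts: P1, P2, P3, P5, P6
Count = 6 - 1 = 5

5


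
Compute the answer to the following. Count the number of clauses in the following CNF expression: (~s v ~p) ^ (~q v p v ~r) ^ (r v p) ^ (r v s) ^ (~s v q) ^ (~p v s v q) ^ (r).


A CNF formula is a conjunction of clauses.
Clauses are separated by ^.
Counting the conjuncts: 7 clauses.

7


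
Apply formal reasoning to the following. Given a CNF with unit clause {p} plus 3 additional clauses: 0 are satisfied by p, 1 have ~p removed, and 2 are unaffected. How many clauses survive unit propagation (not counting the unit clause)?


Satisfied (removed): 0
Shortened (remain): 1
Unchanged (remain): 2
Remaining = 1 + 2 = 3

3


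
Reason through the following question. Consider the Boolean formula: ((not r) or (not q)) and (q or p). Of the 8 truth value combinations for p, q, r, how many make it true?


Evaluate all 8 assignments for p, q, r:
p=0, q=0, r=0: 0
p=0, q=0, r=1: 0
p=0, q=1, r=0: 1
p=0, q=1, r=1: 0
p=1, q=0, r=0: 1
p=1, q=0, r=1: 1
p=1, q=1, r=0: 1
p=1, q=1, r=1: 0
Satisfying count = 4

4


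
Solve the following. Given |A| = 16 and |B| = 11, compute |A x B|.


The Cartesian product A x B contains all ordered pairs (a, b).
|A x B| = |A| * |B| = 16 * 11 = 176

176


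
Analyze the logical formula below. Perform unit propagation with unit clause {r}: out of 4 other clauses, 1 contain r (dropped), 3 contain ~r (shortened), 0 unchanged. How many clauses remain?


Satisfied (removed): 1
Shortened (remain): 3
Unchanged (remain): 0
Remaining = 3 + 0 = 3

3


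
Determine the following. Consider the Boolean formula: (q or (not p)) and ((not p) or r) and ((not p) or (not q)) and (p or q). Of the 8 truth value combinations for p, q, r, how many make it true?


Evaluate all 8 assignments for p, q, r:
p=0, q=0, r=0: 0
p=0, q=0, r=1: 0
p=0, q=1, r=0: 1
p=0, q=1, r=1: 1
p=1, q=0, r=0: 0
p=1, q=0, r=1: 0
p=1, q=1, r=0: 0
p=1, q=1, r=1: 0
Satisfying count = 2

2
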